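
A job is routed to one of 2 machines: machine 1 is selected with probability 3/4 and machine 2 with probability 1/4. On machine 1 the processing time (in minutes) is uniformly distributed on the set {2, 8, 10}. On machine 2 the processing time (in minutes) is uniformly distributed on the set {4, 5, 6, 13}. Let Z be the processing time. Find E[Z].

E[Z | machine 1] = (2+8+10)/3 = 20/3.
E[Z | machine 2] = (4+5+6+13)/4 = 7.
E[Z] = (3/4)·(20/3) + (1/4)·(7) = 27/4.

27/4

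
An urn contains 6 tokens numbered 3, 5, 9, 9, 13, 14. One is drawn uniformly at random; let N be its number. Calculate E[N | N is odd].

39/5

P(N is odd) = 5/6.
Σ over the event: 3·1/6 + 5·1/6 + 9·1/3 + 13·1/6 = 13/2.
E[N | N is odd] = (13/2) / (5/6) = 39/5.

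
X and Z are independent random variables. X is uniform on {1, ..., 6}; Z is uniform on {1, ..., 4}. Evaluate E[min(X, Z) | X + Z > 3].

P(X + Z > 3) = 7/8.
Summing min(X,Z)·P(x,y) over outcomes with X + Z > 3 gives 47/24.
E[min(X, Z) | X + Z > 3] = (47/24) / (7/8) = 47/21.

47/21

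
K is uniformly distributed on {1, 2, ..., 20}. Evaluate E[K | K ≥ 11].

31/2

Given K ≥ 11, K is equally likely to be any of {11, 12, 13, 14, 15, 16, 17, 18, 19, 20}.
E[K | K ≥ 11] = (11 + 12 + 13 + 14 + 15 + 16 + 17 + 18 + 19 + 20) / 10 = 31/2.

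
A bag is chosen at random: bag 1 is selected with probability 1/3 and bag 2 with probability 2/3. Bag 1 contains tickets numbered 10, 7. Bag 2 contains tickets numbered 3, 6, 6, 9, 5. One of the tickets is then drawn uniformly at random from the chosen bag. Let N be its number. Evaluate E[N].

E[N | bag 1] = (10+7)/2 = 17/2.
E[N | bag 2] = (3+6+6+9+5)/5 = 29/5.
E[N] = (1/3)·(17/2) + (2/3)·(29/5) = 67/10.

67/10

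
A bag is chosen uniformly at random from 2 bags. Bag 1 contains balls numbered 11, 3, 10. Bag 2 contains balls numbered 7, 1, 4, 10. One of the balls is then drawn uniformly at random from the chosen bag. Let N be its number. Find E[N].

27/4

E[N | bag 1] = (11+3+10)/3 = 8.
E[N | bag 2] = (7+1+4+10)/4 = 11/2.
E[N] = (1/2)·(8) + (1/2)·(11/2) = 27/4.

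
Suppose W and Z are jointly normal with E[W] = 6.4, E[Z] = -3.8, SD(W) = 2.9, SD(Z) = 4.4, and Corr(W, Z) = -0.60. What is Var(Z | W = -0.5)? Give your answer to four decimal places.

For a bivariate normal, Var(Z | W=x) = σ_Z²(1 − ρ²).
Var(Z | W=-0.5) = (4.4)²·(1 − (-0.60)²) = 19.36·0.64 = 12.3904.

12.3904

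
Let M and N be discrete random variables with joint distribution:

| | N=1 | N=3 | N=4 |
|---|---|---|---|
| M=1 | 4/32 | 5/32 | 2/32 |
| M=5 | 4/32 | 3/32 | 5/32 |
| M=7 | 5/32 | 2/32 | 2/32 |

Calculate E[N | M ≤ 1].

27/11

P(M ≤ 1) = 11/32.
Summing N·P(M=x,N=y) over the conditioning event gives 27/32.
E[N | M ≤ 1] = (27/32) / (11/32) = 27/11.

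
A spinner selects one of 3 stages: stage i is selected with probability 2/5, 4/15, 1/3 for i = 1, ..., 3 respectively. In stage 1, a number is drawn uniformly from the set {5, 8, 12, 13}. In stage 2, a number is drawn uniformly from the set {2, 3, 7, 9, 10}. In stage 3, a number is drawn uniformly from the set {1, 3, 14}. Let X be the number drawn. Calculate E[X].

E[X | stage 1] = (5+8+12+13)/4 = 19/2.
E[X | stage 2] = (2+3+7+9+10)/5 = 31/5.
E[X | stage 3] = (1+3+14)/3 = 6.
By the law of total expectation,
E[X] = (2/5)·(19/2) + (4/15)·(31/5) + (1/3)·(6) = 559/75.

559/75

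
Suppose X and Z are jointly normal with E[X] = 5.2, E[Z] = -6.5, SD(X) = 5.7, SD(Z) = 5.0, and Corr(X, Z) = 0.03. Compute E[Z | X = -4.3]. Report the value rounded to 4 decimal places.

-6.7500

The regression of Z on X has slope ρ·σ_Z/σ_X and passes through (μ_X, μ_Z).
E[Z | X=-4.3] = -6.5 + (0.03)·(5.0/5.7)·(-4.3 − (5.2)) = -6.5 + (0.026316)·(-9.5) = -6.7500.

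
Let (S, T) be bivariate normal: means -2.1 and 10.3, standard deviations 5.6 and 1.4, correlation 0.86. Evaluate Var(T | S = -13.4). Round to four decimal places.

0.5104

The conditional variance in a bivariate normal is σ_T²(1 − ρ²), independent of x.
Var(T | S=-13.4) = (1.4)²·(1 − (0.86)²) = 1.96·0.2604 = 0.5104.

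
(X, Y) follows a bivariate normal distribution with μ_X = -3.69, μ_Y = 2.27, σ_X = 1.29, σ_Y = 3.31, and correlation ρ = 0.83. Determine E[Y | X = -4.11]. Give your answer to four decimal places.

1.3755

For a bivariate normal, E[Y | X=x] = μ_Y + ρ·(σ_Y/σ_X)·(x − μ_X).
E[Y | X=-4.11] = 2.27 + (0.83)·(3.31/1.29)·(-4.11 − (-3.69)) = 2.27 + (2.1297)·(-0.42) = 1.3755.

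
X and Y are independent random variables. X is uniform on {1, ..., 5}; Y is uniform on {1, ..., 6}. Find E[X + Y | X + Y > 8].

P(X + Y > 8) = 1/5.
Summing (X+Y)·P(x,y) over outcomes with X + Y > 8 gives 29/15.
E[X + Y | X + Y > 8] = (29/15) / (1/5) = 29/3.

29/3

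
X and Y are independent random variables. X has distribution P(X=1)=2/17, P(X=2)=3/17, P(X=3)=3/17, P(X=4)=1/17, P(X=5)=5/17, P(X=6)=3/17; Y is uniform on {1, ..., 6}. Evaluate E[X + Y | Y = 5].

P(Y = 5) = 1/6.
Summing (X+Y)·P(x,y) over outcomes with Y = 5 gives 149/102.
E[X + Y | Y = 5] = (149/102) / (1/6) = 149/17.

149/17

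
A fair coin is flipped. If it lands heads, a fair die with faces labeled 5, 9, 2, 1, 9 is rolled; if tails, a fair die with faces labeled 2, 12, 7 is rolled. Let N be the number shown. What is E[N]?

61/10

E[N | heads] = (5+9+2+1+9)/5 = 26/5.
E[N | tails] = (2+12+7)/3 = 7.
E[N] = (1/2)·(26/5) + (1/2)·(7) = 61/10.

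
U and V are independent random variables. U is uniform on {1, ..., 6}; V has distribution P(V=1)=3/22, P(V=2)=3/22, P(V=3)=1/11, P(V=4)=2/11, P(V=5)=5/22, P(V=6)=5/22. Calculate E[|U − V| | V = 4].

3/2

P(V = 4) = 2/11.
Summing |U−V|·P(x,y) over outcomes with V = 4 gives 3/11.
E[|U − V| | V = 4] = (3/11) / (2/11) = 3/2.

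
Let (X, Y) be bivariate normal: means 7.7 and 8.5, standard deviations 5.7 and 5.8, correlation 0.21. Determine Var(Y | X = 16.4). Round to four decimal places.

32.1565

Var(Y | X=x) = (1 − ρ²)·σ_Y².
Var(Y | X=16.4) = (5.8)²·(1 − (0.21)²) = 33.64·0.9559 = 32.1565.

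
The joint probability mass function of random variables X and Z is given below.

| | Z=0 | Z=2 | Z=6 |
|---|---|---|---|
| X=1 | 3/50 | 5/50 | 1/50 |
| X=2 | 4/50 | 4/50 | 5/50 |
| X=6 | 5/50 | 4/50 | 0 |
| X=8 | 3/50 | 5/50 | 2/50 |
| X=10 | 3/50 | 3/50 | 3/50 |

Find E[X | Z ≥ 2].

41/8

P(Z ≥ 2) = 16/25.
Summing X·P(X=x,Z=y) over the conditioning event gives 82/25.
E[X | Z ≥ 2] = (82/25) / (16/25) = 41/8.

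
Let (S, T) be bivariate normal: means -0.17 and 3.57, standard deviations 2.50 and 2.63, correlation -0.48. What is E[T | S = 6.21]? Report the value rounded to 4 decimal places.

0.3484

For a bivariate normal, E[T | S=x] = μ_T + ρ·(σ_T/σ_S)·(x − μ_S).
E[T | S=6.21] = 3.57 + (-0.48)·(2.63/2.50)·(6.21 − (-0.17)) = 3.57 + (-0.50496)·(6.38) = 0.3484.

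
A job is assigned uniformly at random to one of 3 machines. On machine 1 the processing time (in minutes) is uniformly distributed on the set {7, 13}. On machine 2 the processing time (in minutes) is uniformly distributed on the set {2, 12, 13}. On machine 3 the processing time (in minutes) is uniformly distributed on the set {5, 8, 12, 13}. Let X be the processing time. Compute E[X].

19/2

E[X | machine 1] = (7+13)/2 = 10.
E[X | machine 2] = (2+12+13)/3 = 9.
E[X | machine 3] = (5+8+12+13)/4 = 19/2.
By the law of total expectation,
E[X] = (1/3)·(10) + (1/3)·(9) + (1/3)·(19/2) = 19/2.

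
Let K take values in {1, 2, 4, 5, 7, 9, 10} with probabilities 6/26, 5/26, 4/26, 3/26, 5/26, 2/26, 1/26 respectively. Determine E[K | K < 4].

P(K < 4) = 11/26.
Σ over the event: 1·3/13 + 2·5/26 = 8/13.
E[K | K < 4] = (8/13) / (11/26) = 16/11.

16/11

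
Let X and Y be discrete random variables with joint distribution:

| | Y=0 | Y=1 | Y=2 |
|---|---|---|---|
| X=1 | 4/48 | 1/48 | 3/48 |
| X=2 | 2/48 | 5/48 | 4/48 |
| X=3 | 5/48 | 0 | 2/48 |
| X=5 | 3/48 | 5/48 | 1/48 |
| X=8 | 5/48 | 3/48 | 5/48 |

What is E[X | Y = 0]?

78/19

P(Y = 0) = 19/48.
Summing X·P(X=x,Y=y) over the conditioning event gives 13/8.
E[X | Y = 0] = (13/8) / (19/48) = 78/19.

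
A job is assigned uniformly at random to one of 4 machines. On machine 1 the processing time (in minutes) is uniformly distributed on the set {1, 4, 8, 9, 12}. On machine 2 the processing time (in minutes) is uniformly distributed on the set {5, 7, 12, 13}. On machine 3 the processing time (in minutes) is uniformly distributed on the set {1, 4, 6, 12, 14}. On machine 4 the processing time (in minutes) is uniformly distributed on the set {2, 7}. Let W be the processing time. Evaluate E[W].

E[W | machine 1] = (1+4+8+9+12)/5 = 34/5.
E[W | machine 2] = (5+7+12+13)/4 = 37/4.
E[W | machine 3] = (1+4+6+12+14)/5 = 37/5.
E[W | machine 4] = (2+7)/2 = 9/2.
E[W] = (1/4)·(34/5) + (1/4)·(37/4) + (1/4)·(37/5) + (1/4)·(9/2) = 559/80.

559/80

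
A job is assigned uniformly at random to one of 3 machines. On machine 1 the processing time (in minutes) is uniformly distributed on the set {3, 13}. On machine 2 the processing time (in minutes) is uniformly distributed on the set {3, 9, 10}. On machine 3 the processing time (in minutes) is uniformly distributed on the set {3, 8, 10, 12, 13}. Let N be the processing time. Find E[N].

368/45

E[N | machine 1] = (3+13)/2 = 8.
E[N | machine 2] = (3+9+10)/3 = 22/3.
E[N | machine 3] = (3+8+10+12+13)/5 = 46/5.
E[N] = (1/3)·(8) + (1/3)·(22/3) + (1/3)·(46/5) = 368/45.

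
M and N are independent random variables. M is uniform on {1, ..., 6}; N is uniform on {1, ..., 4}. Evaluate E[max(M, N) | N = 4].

Outcomes with N = 4: (1,4), (2,4), (3,4), (4,4), (5,4), (6,4), each with probability 1/24.
E[max(M, N) | N = 4] = (4 + 4 + 4 + 4 + 5 + 6) / 6 = 9/2.

9/2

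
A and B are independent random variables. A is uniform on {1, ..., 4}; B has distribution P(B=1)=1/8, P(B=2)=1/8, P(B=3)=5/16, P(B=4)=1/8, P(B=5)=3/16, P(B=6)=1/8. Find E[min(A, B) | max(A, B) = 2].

P(max(A, B) = 2) = 3/32.
Summing min(A,B)·P(x,y) over outcomes with max(A, B) = 2 gives 1/8.
E[min(A, B) | max(A, B) = 2] = (1/8) / (3/32) = 4/3.

4/3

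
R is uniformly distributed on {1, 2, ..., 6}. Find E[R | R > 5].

6

Given R > 5, R is equally likely to be any of {6}.
E[R | R > 5] = (6) / 1 = 6.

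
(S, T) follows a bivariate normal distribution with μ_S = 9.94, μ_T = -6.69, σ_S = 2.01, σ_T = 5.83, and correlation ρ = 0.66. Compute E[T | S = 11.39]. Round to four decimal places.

-3.9142

E[T | S=x] = μ_T + ρ(σ_T/σ_S)(x − μ_S) for jointly normal variables.
E[T | S=11.39] = -6.69 + (0.66)·(5.83/2.01)·(11.39 − (9.94)) = -6.69 + (1.91433)·(1.45) = -3.9142.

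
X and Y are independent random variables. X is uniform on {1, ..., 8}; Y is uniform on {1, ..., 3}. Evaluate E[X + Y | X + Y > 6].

P(X + Y > 6) = 1/2.
Summing (X+Y)·P(x,y) over outcomes with X + Y > 6 gives 103/24.
E[X + Y | X + Y > 6] = (103/24) / (1/2) = 103/12.

103/12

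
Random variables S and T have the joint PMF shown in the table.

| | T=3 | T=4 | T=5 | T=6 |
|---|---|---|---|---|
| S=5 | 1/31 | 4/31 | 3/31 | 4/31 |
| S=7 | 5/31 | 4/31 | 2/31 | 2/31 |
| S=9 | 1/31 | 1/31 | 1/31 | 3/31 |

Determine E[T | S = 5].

29/6

P(S = 5) = 12/31.
Σ T·P over the event = 3·(1/31) + 4·(4/31) + 5·(3/31) + 6·(4/31) = 58/31.
E[T | S = 5] = (58/31) / (12/31) = 29/6.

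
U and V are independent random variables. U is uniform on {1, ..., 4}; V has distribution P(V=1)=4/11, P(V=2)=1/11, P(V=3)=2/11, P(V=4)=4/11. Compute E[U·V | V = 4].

P(V = 4) = 4/11.
Summing UV·P(x,y) over outcomes with V = 4 gives 40/11.
E[U·V | V = 4] = (40/11) / (4/11) = 10.

10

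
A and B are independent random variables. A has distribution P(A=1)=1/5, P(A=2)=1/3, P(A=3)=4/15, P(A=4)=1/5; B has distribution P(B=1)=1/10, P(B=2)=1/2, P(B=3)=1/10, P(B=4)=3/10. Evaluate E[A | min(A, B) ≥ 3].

24/7

P(min(A, B) ≥ 3) = 14/75.
Summing A·P(x,y) over outcomes with min(A, B) ≥ 3 gives 16/25.
E[A | min(A, B) ≥ 3] = (16/25) / (14/75) = 24/7.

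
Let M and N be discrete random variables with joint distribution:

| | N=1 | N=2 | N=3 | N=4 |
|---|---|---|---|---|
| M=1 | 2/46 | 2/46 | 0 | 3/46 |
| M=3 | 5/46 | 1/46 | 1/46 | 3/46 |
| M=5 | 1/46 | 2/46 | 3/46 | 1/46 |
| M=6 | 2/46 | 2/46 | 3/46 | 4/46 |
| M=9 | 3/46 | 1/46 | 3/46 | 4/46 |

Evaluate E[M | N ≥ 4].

P(N ≥ 4) = 15/46.
Summing M·P(M=x,N=y) over the conditioning event gives 77/46.
E[M | N ≥ 4] = (77/46) / (15/46) = 77/15.

77/15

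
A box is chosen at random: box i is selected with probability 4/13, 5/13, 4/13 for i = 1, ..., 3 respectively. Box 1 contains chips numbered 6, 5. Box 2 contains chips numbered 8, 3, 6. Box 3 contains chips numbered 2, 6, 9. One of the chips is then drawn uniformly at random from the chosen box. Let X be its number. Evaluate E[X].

E[X | box 1] = (6+5)/2 = 11/2.
E[X | box 2] = (8+3+6)/3 = 17/3.
E[X | box 3] = (2+6+9)/3 = 17/3.
E[X] = (4/13)·(11/2) + (5/13)·(17/3) + (4/13)·(17/3) = 73/13.

73/13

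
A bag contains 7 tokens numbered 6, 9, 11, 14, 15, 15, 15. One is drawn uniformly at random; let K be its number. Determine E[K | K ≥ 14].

59/4

P(K ≥ 14) = 4/7.
Σ over the event: 14·1/7 + 15·3/7 = 59/7.
E[K | K ≥ 14] = (59/7) / (4/7) = 59/4.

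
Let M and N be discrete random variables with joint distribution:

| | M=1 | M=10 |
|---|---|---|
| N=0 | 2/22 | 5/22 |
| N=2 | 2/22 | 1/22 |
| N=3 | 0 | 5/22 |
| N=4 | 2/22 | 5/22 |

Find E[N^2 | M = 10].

P(M = 10) = 8/11.
Σ N^2·P over the event = 0·(5/22) + 4·(1/22) + 9·(5/22) + 16·(5/22) = 129/22.
E[N^2 | M = 10] = (129/22) / (8/11) = 129/16.

129/16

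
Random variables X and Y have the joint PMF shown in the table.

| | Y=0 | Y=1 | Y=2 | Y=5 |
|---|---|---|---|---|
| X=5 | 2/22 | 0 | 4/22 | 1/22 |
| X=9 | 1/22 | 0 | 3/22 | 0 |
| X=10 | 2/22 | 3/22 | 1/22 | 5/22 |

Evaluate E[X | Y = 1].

10

P(Y = 1) = 3/22.
Summing X·P(X=x,Y=y) over the conditioning event gives 15/11.
E[X | Y = 1] = (15/11) / (3/22) = 10.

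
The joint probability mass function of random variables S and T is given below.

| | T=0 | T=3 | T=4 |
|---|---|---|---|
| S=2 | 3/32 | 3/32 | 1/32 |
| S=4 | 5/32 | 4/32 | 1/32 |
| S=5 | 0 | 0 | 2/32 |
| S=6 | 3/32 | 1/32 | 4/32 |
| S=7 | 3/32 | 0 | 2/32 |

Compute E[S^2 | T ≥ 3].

212/9

P(T ≥ 3) = 9/16.
Σ S^2·P over the event = 4·(3/32) + 4·(1/32) + 16·(4/32) + 16·(1/32) + 25·(2/32) + 36·(1/32) + 36·(4/32) + 49·(2/32) = 53/4.
E[S^2 | T ≥ 3] = (53/4) / (9/16) = 212/9.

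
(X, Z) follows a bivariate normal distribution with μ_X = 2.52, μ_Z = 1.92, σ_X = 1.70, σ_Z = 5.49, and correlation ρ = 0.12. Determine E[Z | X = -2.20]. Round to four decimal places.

0.0909

For a bivariate normal, E[Z | X=x] = μ_Z + ρ·(σ_Z/σ_X)·(x − μ_X).
E[Z | X=-2.20] = 1.92 + (0.12)·(5.49/1.70)·(-2.20 − (2.52)) = 1.92 + (0.38753)·(-4.72) = 0.0909.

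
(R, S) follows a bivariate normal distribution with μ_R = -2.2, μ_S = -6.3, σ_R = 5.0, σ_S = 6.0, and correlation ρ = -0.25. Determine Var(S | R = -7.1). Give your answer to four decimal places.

For a bivariate normal, Var(S | R=x) = σ_S²(1 − ρ²).
Var(S | R=-7.1) = (6.0)²·(1 − (-0.25)²) = 36·0.9375 = 33.7500.

33.7500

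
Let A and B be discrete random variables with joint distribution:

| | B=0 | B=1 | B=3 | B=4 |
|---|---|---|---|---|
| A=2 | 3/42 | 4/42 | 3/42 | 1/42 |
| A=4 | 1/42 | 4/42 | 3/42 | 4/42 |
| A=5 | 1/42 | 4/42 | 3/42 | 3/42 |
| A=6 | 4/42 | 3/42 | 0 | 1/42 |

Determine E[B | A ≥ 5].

32/19

P(A ≥ 5) = 19/42.
Σ B·P over the event = 0·(1/42) + 1·(4/42) + 3·(3/42) + 4·(3/42) + 0·(4/42) + 1·(3/42) + 4·(1/42) = 16/21.
E[B | A ≥ 5] = (16/21) / (19/42) = 32/19.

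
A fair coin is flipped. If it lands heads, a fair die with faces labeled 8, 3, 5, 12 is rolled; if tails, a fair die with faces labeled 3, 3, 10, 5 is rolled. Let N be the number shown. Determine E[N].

E[N | heads] = (8+3+5+12)/4 = 7.
E[N | tails] = (3+3+10+5)/4 = 21/4.
By the law of total expectation,
E[N] = (1/2)·(7) + (1/2)·(21/4) = 49/8.

49/8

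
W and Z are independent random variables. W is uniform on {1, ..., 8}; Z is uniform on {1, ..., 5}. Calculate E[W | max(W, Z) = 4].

22/7

Outcomes with max(W, Z) = 4: (1,4), (2,4), (3,4), (4,1), (4,2), (4,3), (4,4), each with probability 1/40.
E[W | max(W, Z) = 4] = (1 + 2 + 3 + 4 + 4 + 4 + 4) / 7 = 22/7.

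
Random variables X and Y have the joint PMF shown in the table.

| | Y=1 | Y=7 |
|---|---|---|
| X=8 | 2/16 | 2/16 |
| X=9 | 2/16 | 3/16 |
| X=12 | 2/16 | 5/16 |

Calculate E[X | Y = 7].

103/10

P(Y = 7) = 5/8.
Σ X·P over the event = 8·(2/16) + 9·(3/16) + 12·(5/16) = 103/16.
E[X | Y = 7] = (103/16) / (5/8) = 103/10.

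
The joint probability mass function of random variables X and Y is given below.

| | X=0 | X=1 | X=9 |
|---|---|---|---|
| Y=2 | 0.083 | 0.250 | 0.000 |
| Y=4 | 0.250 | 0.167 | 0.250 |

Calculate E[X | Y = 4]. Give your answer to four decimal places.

3.6237

P(Y = 4) = 0.667.
Summing X·P(X=x,Y=y) over the conditioning event gives 2.417.
E[X | Y = 4] = (2.417) / (0.667) = 3.6237.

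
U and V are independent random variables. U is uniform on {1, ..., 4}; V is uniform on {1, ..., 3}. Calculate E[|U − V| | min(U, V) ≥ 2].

5/6

Outcomes with min(U, V) ≥ 2: (2,2), (2,3), (3,2), (3,3), (4,2), (4,3), each with probability 1/12.
E[|U − V| | min(U, V) ≥ 2] = (0 + 1 + 1 + 0 + 2 + 1) / 6 = 5/6.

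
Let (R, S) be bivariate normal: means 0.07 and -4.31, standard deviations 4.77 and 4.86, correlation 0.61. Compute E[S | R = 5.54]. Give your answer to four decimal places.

For a bivariate normal, E[S | R=x] = μ_S + ρ·(σ_S/σ_R)·(x − μ_R).
E[S | R=5.54] = -4.31 + (0.61)·(4.86/4.77)·(5.54 − (0.07)) = -4.31 + (0.62151)·(5.47) = -0.9103.

-0.9103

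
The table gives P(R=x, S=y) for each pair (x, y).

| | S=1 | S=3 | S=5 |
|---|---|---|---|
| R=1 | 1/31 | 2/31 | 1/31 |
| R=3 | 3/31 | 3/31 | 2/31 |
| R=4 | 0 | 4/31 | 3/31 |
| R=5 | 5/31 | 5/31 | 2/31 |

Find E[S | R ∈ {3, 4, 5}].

79/27

P(R ∈ {3, 4, 5}) = 27/31.
Σ S·P over the event = 1·(3/31) + 3·(3/31) + 5·(2/31) + 3·(4/31) + 5·(3/31) + 1·(5/31) + 3·(5/31) + 5·(2/31) = 79/31.
E[S | R ∈ {3, 4, 5}] = (79/31) / (27/31) = 79/27.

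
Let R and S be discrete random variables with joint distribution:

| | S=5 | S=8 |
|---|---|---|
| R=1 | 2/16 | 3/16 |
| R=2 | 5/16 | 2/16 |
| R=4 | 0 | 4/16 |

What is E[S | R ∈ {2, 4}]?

73/11

P(R ∈ {2, 4}) = 11/16.
Σ S·P over the event = 5·(5/16) + 8·(2/16) + 8·(4/16) = 73/16.
E[S | R ∈ {2, 4}] = (73/16) / (11/16) = 73/11.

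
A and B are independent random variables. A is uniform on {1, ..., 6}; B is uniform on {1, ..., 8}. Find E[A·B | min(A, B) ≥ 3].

99/4

P(min(A, B) ≥ 3) = 1/2.
Summing AB·P(x,y) over outcomes with min(A, B) ≥ 3 gives 99/8.
E[A·B | min(A, B) ≥ 3] = (99/8) / (1/2) = 99/4.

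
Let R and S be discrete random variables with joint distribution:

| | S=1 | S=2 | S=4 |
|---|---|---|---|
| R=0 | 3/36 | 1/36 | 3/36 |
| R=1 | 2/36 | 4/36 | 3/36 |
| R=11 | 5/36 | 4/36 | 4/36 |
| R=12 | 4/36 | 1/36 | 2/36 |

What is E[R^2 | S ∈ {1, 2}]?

P(S ∈ {1, 2}) = 2/3.
Σ R^2·P over the event = 0·(3/36) + 0·(1/36) + 1·(2/36) + 1·(4/36) + 121·(5/36) + 121·(4/36) + 144·(4/36) + 144·(1/36) = 605/12.
E[R^2 | S ∈ {1, 2}] = (605/12) / (2/3) = 605/8.

605/8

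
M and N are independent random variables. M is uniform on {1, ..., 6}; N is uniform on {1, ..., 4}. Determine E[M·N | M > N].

145/14

P(M > N) = 7/12.
Summing MN·P(x,y) over outcomes with M > N gives 145/24.
E[M·N | M > N] = (145/24) / (7/12) = 145/14.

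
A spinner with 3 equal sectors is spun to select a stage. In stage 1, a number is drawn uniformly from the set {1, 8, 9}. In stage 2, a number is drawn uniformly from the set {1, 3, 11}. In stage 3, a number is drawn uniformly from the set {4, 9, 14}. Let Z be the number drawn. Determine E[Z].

20/3

E[Z | stage 1] = (1+8+9)/3 = 6.
E[Z | stage 2] = (1+3+11)/3 = 5.
E[Z | stage 3] = (4+9+14)/3 = 9.
E[Z] = (1/3)·(6) + (1/3)·(5) + (1/3)·(9) = 20/3.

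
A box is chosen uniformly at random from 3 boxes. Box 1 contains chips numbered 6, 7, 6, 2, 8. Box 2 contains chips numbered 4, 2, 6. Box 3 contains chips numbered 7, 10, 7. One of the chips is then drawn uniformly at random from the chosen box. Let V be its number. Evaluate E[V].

E[V | box 1] = (6+7+6+2+8)/5 = 29/5.
E[V | box 2] = (4+2+6)/3 = 4.
E[V | box 3] = (7+10+7)/3 = 8.
By the law of total expectation,
E[V] = (1/3)·(29/5) + (1/3)·(4) + (1/3)·(8) = 89/15.

89/15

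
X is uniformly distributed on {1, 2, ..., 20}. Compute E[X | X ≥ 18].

19

Given X ≥ 18, X is equally likely to be any of {18, 19, 20}.
E[X | X ≥ 18] = (18 + 19 + 20) / 3 = 19.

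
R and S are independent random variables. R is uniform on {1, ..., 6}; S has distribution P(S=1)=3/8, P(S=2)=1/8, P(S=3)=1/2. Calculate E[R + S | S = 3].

P(S = 3) = 1/2.
Summing (R+S)·P(x,y) over outcomes with S = 3 gives 13/4.
E[R + S | S = 3] = (13/4) / (1/2) = 13/2.

13/2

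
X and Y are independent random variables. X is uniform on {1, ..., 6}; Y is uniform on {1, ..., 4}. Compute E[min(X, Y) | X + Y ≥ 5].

43/18

P(X + Y ≥ 5) = 3/4.
Summing min(X,Y)·P(x,y) over outcomes with X + Y ≥ 5 gives 43/24.
E[min(X, Y) | X + Y ≥ 5] = (43/24) / (3/4) = 43/18.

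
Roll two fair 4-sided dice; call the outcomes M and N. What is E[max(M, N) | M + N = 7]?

4

P(M + N = 7) = 1/8.
Summing max(M,N)·P(x,y) over outcomes with M + N = 7 gives 1/2.
E[max(M, N) | M + N = 7] = (1/2) / (1/8) = 4.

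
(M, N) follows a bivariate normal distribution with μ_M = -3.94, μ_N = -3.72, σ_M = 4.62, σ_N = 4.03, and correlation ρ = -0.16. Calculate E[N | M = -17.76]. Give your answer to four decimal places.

The regression of N on M has slope ρ·σ_N/σ_M and passes through (μ_M, μ_N).
E[N | M=-17.76] = -3.72 + (-0.16)·(4.03/4.62)·(-17.76 − (-3.94)) = -3.72 + (-0.139567)·(-13.82) = -1.7912.

-1.7912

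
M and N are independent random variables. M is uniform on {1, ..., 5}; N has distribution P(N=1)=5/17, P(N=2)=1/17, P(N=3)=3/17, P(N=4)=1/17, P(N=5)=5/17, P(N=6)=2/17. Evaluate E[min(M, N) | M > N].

P(M > N) = 6/17.
Summing min(M,N)·P(x,y) over outcomes with M > N gives 48/85.
E[min(M, N) | M > N] = (48/85) / (6/17) = 8/5.

8/5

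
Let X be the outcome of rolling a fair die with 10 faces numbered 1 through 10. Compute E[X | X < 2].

1

Given X < 2, X is equally likely to be any of {1}.
E[X | X < 2] = (1) / 1 = 1.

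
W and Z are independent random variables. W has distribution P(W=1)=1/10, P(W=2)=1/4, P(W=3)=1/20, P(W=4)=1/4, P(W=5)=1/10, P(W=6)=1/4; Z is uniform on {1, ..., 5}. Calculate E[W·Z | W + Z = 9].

P(W + Z = 9) = 3/25.
Summing WZ·P(x,y) over outcomes with W + Z = 9 gives 23/10.
E[W·Z | W + Z = 9] = (23/10) / (3/25) = 115/6.

115/6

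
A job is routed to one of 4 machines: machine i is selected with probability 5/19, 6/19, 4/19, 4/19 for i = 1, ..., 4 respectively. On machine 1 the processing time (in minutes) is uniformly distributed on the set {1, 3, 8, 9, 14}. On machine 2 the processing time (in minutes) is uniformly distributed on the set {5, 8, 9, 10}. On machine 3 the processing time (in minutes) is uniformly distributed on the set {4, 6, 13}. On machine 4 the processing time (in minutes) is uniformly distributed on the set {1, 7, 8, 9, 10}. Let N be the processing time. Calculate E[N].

E[N | machine 1] = (1+3+8+9+14)/5 = 7.
E[N | machine 2] = (5+8+9+10)/4 = 8.
E[N | machine 3] = (4+6+13)/3 = 23/3.
E[N | machine 4] = (1+7+8+9+10)/5 = 7.
E[N] = (5/19)·(7) + (6/19)·(8) + (4/19)·(23/3) + (4/19)·(7) = 425/57.

425/57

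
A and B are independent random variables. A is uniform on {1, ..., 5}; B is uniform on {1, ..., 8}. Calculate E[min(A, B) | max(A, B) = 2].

Outcomes with max(A, B) = 2: (1,2), (2,1), (2,2), each with probability 1/40.
E[min(A, B) | max(A, B) = 2] = (1 + 1 + 2) / 3 = 4/3.

4/3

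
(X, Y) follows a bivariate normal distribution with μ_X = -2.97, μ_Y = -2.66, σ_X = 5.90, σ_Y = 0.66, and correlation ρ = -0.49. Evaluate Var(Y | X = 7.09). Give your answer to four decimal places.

0.3310

The conditional variance in a bivariate normal is σ_Y²(1 − ρ²), independent of x.
Var(Y | X=7.09) = (0.66)²·(1 − (-0.49)²) = 0.4356·0.7599 = 0.3310.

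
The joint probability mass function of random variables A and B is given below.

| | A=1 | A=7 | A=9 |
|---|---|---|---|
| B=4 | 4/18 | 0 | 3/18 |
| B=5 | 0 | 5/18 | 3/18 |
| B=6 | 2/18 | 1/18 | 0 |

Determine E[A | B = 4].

P(B = 4) = 7/18.
Σ A·P over the event = 1·(4/18) + 9·(3/18) = 31/18.
E[A | B = 4] = (31/18) / (7/18) = 31/7.

31/7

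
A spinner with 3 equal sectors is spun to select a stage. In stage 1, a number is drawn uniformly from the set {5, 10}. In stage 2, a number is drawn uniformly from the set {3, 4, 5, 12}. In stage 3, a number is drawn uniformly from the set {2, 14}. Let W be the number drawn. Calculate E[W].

E[W | stage 1] = (5+10)/2 = 15/2.
E[W | stage 2] = (3+4+5+12)/4 = 6.
E[W | stage 3] = (2+14)/2 = 8.
E[W] = (1/3)·(15/2) + (1/3)·(6) + (1/3)·(8) = 43/6.

43/6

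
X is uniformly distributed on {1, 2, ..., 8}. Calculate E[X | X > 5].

Given X > 5, X is equally likely to be any of {6, 7, 8}.
E[X | X > 5] = (6 + 7 + 8) / 3 = 7.

7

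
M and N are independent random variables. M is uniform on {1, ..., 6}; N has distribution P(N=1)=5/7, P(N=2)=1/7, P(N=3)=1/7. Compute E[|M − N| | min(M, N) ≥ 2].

17/10

P(min(M, N) ≥ 2) = 5/21.
Summing |M−N|·P(x,y) over outcomes with min(M, N) ≥ 2 gives 17/42.
E[|M − N| | min(M, N) ≥ 2] = (17/42) / (5/21) = 17/10.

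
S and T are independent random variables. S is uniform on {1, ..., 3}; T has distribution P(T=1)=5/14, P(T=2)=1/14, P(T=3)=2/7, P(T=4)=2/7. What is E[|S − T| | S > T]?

16/11

P(S > T) = 11/42.
Summing |S−T|·P(x,y) over outcomes with S > T gives 8/21.
E[|S − T| | S > T] = (8/21) / (11/42) = 16/11.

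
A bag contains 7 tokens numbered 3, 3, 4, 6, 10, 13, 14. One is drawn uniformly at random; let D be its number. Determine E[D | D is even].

17/2

P(D is even) = 4/7.
Σ over the event: 4·1/7 + 6·1/7 + 10·1/7 + 14·1/7 = 34/7.
E[D | D is even] = (34/7) / (4/7) = 17/2.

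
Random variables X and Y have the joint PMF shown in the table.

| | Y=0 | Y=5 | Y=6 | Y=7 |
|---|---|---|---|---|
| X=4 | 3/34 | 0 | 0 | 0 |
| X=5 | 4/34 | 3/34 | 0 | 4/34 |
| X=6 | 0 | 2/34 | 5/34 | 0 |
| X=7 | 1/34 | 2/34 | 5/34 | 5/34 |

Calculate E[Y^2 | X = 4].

P(X = 4) = 3/34.
Σ Y^2·P over the event = 0·(3/34) = 0.
E[Y^2 | X = 4] = (0) / (3/34) = 0.

0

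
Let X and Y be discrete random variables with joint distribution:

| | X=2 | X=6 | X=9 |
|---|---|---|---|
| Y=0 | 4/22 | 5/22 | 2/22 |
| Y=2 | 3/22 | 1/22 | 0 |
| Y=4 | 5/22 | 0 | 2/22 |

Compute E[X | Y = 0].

56/11

P(Y = 0) = 1/2.
Summing X·P(X=x,Y=y) over the conditioning event gives 28/11.
E[X | Y = 0] = (28/11) / (1/2) = 56/11.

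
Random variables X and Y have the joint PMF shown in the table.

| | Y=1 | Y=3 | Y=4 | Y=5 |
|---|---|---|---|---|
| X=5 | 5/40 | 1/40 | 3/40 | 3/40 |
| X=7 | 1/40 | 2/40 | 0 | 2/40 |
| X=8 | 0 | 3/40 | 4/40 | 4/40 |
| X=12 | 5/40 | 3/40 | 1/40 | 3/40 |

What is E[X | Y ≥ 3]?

235/29

P(Y ≥ 3) = 29/40.
Summing X·P(X=x,Y=y) over the conditioning event gives 47/8.
E[X | Y ≥ 3] = (47/8) / (29/40) = 235/29.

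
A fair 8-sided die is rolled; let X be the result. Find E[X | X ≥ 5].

13/2

Given X ≥ 5, X is equally likely to be any of {5, 6, 7, 8}.
E[X | X ≥ 5] = (5 + 6 + 7 + 8) / 4 = 13/2.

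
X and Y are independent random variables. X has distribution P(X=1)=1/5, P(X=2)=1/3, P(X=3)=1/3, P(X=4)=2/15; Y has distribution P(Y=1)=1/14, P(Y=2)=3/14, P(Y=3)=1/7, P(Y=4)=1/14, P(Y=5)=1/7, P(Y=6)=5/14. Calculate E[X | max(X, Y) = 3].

58/23

P(max(X, Y) = 3) = 23/105.
Summing X·P(x,y) over outcomes with max(X, Y) = 3 gives 58/105.
E[X | max(X, Y) = 3] = (58/105) / (23/105) = 58/23.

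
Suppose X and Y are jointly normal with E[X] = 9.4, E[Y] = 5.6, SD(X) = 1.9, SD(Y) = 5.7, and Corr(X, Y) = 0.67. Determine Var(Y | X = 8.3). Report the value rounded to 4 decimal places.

17.9052

For a bivariate normal, Var(Y | X=x) = σ_Y²(1 − ρ²).
Var(Y | X=8.3) = (5.7)²·(1 − (0.67)²) = 32.49·0.5511 = 17.9052.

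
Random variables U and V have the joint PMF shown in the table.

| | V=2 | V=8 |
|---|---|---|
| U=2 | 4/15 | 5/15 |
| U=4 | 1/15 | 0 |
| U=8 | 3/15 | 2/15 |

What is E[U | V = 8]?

P(V = 8) = 7/15.
Σ U·P over the event = 2·(5/15) + 8·(2/15) = 26/15.
E[U | V = 8] = (26/15) / (7/15) = 26/7.

26/7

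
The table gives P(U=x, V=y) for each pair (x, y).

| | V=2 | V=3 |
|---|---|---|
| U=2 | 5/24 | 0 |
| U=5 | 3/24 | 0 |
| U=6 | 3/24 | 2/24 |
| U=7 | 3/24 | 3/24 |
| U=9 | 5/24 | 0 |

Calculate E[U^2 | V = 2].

P(V = 2) = 19/24.
Summing U^2·P(U=x,V=y) over the conditioning event gives 755/24.
E[U^2 | V = 2] = (755/24) / (19/24) = 755/19.

755/19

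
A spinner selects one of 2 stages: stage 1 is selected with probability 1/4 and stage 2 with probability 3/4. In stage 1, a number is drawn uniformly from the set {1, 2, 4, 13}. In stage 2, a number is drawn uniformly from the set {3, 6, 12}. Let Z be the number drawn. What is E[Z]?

E[Z | stage 1] = (1+2+4+13)/4 = 5.
E[Z | stage 2] = (3+6+12)/3 = 7.
E[Z] = (1/4)·(5) + (3/4)·(7) = 13/2.

13/2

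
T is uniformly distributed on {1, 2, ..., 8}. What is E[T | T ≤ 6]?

Given T ≤ 6, T is equally likely to be any of {1, 2, 3, 4, 5, 6}.
E[T | T ≤ 6] = (1 + 2 + 3 + 4 + 5 + 6) / 6 = 7/2.

7/2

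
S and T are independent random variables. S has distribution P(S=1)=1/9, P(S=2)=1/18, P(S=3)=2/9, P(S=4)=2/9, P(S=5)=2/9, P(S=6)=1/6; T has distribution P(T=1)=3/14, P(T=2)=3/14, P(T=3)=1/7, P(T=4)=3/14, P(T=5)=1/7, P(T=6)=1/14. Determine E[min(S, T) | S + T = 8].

P(S + T = 8) = 19/126.
Summing min(S,T)·P(x,y) over outcomes with S + T = 8 gives 29/63.
E[min(S, T) | S + T = 8] = (29/63) / (19/126) = 58/19.

58/19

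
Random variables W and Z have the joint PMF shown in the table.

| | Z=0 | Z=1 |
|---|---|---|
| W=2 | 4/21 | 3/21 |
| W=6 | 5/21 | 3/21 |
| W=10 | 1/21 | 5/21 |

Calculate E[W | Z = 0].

24/5

P(Z = 0) = 10/21.
Summing W·P(W=x,Z=y) over the conditioning event gives 16/7.
E[W | Z = 0] = (16/7) / (10/21) = 24/5.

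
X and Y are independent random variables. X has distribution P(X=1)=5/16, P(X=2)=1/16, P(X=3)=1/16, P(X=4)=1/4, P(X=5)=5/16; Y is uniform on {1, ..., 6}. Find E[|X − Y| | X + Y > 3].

P(X + Y > 3) = 85/96.
Summing |X−Y|·P(x,y) over outcomes with X + Y > 3 gives 15/8.
E[|X − Y| | X + Y > 3] = (15/8) / (85/96) = 36/17.

36/17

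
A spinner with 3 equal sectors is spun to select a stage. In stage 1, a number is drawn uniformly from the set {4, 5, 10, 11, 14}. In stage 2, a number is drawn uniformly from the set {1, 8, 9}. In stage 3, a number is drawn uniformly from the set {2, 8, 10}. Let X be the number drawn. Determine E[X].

E[X | stage 1] = (4+5+10+11+14)/5 = 44/5.
E[X | stage 2] = (1+8+9)/3 = 6.
E[X | stage 3] = (2+8+10)/3 = 20/3.
By the law of total expectation,
E[X] = (1/3)·(44/5) + (1/3)·(6) + (1/3)·(20/3) = 322/45.

322/45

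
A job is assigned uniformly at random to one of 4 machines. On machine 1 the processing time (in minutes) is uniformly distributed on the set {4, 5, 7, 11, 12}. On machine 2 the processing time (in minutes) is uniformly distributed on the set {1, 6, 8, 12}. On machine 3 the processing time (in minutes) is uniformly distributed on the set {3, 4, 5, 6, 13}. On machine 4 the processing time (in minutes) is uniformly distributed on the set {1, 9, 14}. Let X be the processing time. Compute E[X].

E[X | machine 1] = (4+5+7+11+12)/5 = 39/5.
E[X | machine 2] = (1+6+8+12)/4 = 27/4.
E[X | machine 3] = (3+4+5+6+13)/5 = 31/5.
E[X | machine 4] = (1+9+14)/3 = 8.
E[X] = (1/4)·(39/5) + (1/4)·(27/4) + (1/4)·(31/5) + (1/4)·(8) = 115/16.

115/16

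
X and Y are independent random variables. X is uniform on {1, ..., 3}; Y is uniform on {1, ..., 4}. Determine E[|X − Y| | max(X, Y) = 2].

2/3

Outcomes with max(X, Y) = 2: (1,2), (2,1), (2,2), each with probability 1/12.
E[|X − Y| | max(X, Y) = 2] = (1 + 1 + 0) / 3 = 2/3.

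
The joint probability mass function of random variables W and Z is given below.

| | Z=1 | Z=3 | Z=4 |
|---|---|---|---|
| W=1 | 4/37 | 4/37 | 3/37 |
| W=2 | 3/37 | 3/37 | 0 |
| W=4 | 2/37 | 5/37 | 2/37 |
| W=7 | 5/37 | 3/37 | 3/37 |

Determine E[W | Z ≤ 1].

53/14

P(Z ≤ 1) = 14/37.
Summing W·P(W=x,Z=y) over the conditioning event gives 53/37.
E[W | Z ≤ 1] = (53/37) / (14/37) = 53/14.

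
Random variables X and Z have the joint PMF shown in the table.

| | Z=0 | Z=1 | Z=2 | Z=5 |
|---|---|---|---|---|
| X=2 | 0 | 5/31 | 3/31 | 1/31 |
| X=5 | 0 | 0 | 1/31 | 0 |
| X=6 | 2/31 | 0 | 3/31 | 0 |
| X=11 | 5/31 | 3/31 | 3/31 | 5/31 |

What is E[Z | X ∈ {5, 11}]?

P(X ∈ {5, 11}) = 17/31.
Σ Z·P over the event = 2·(1/31) + 0·(5/31) + 1·(3/31) + 2·(3/31) + 5·(5/31) = 36/31.
E[Z | X ∈ {5, 11}] = (36/31) / (17/31) = 36/17.

36/17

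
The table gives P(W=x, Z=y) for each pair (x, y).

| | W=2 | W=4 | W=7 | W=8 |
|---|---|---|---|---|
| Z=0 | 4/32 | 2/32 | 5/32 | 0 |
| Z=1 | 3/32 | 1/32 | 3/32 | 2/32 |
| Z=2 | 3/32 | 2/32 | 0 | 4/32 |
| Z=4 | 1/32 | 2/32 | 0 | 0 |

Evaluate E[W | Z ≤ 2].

144/29

P(Z ≤ 2) = 29/32.
Summing W·P(W=x,Z=y) over the conditioning event gives 9/2.
E[W | Z ≤ 2] = (9/2) / (29/32) = 144/29.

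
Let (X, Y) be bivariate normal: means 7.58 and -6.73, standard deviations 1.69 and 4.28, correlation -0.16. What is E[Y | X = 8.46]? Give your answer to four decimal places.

-7.0866

The regression of Y on X has slope ρ·σ_Y/σ_X and passes through (μ_X, μ_Y).
E[Y | X=8.46] = -6.73 + (-0.16)·(4.28/1.69)·(8.46 − (7.58)) = -6.73 + (-0.40521)·(0.88) = -7.0866.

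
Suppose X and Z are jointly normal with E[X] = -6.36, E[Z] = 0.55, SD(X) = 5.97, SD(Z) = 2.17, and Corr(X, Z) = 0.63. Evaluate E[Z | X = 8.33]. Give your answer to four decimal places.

3.9139

For a bivariate normal, E[Z | X=x] = μ_Z + ρ·(σ_Z/σ_X)·(x − μ_X).
E[Z | X=8.33] = 0.55 + (0.63)·(2.17/5.97)·(8.33 − (-6.36)) = 0.55 + (0.22899)·(14.69) = 3.9139.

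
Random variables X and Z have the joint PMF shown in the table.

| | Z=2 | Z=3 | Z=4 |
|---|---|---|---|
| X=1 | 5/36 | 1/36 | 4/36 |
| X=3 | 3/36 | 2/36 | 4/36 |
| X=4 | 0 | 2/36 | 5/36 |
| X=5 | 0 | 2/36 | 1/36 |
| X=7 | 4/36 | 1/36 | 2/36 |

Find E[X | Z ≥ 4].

55/16

P(Z ≥ 4) = 4/9.
Σ X·P over the event = 1·(4/36) + 3·(4/36) + 4·(5/36) + 5·(1/36) + 7·(2/36) = 55/36.
E[X | Z ≥ 4] = (55/36) / (4/9) = 55/16.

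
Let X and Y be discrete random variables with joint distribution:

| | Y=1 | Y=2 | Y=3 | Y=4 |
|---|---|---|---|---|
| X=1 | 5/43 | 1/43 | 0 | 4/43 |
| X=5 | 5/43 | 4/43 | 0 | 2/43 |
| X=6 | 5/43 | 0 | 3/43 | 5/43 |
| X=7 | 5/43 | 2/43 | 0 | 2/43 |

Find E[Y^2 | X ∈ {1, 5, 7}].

P(X ∈ {1, 5, 7}) = 30/43.
Summing Y^2·P(X=x,Y=y) over the conditioning event gives 171/43.
E[Y^2 | X ∈ {1, 5, 7}] = (171/43) / (30/43) = 57/10.

57/10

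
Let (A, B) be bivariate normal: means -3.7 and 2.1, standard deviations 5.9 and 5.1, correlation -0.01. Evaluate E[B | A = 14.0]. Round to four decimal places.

E[B | A=x] = μ_B + ρ(σ_B/σ_A)(x − μ_A) for jointly normal variables.
E[B | A=14.0] = 2.1 + (-0.01)·(5.1/5.9)·(14.0 − (-3.7)) = 2.1 + (-0.0086441)·(17.7) = 1.9470.

1.9470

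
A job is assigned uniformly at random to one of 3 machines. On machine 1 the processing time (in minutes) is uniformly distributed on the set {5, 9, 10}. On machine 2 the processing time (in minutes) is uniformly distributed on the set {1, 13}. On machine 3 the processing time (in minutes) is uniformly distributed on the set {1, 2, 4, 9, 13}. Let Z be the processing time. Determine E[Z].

104/15

E[Z | machine 1] = (5+9+10)/3 = 8.
E[Z | machine 2] = (1+13)/2 = 7.
E[Z | machine 3] = (1+2+4+9+13)/5 = 29/5.
By the law of total expectation,
E[Z] = (1/3)·(8) + (1/3)·(7) + (1/3)·(29/5) = 104/15.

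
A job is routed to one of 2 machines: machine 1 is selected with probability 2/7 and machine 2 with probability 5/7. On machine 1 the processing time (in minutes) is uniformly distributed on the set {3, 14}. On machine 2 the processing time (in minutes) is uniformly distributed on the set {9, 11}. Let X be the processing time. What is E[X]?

67/7

E[X | machine 1] = (3+14)/2 = 17/2.
E[X | machine 2] = (9+11)/2 = 10.
E[X] = (2/7)·(17/2) + (5/7)·(10) = 67/7.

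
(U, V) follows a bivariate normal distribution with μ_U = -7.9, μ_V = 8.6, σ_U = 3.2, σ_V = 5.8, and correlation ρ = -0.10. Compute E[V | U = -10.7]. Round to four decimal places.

9.1075

For a bivariate normal, E[V | U=x] = μ_V + ρ·(σ_V/σ_U)·(x − μ_U).
E[V | U=-10.7] = 8.6 + (-0.10)·(5.8/3.2)·(-10.7 − (-7.9)) = 8.6 + (-0.18125)·(-2.8) = 9.1075.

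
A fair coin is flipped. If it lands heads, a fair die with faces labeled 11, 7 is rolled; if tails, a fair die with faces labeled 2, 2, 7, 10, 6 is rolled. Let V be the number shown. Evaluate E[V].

E[V | heads] = (11+7)/2 = 9.
E[V | tails] = (2+2+7+10+6)/5 = 27/5.
By the law of total expectation,
E[V] = (1/2)·(9) + (1/2)·(27/5) = 36/5.

36/5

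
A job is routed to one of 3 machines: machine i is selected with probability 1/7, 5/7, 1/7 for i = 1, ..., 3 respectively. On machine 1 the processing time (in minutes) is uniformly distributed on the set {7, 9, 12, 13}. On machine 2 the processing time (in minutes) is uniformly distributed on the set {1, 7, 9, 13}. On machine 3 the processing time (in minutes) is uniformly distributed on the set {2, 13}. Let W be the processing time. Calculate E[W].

221/28

E[W | machine 1] = (7+9+12+13)/4 = 41/4.
E[W | machine 2] = (1+7+9+13)/4 = 15/2.
E[W | machine 3] = (2+13)/2 = 15/2.
E[W] = (1/7)·(41/4) + (5/7)·(15/2) + (1/7)·(15/2) = 221/28.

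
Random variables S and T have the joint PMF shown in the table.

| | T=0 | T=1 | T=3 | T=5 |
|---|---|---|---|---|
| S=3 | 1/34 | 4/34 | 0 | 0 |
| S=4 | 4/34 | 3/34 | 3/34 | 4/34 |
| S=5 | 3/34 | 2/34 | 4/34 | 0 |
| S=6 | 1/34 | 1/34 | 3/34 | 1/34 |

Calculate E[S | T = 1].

P(T = 1) = 5/17.
Σ S·P over the event = 3·(4/34) + 4·(3/34) + 5·(2/34) + 6·(1/34) = 20/17.
E[S | T = 1] = (20/17) / (5/17) = 4.

4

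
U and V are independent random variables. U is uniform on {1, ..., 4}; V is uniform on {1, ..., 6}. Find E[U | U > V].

10/3

Outcomes with U > V: (2,1), (3,1), (3,2), (4,1), (4,2), (4,3), each with probability 1/24.
E[U | U > V] = (2 + 3 + 3 + 4 + 4 + 4) / 6 = 10/3.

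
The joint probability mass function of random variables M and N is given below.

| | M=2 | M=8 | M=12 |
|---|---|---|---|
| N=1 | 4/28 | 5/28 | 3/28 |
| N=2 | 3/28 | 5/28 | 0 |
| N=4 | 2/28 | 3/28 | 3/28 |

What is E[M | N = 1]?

7

P(N = 1) = 3/7.
Σ M·P over the event = 2·(4/28) + 8·(5/28) + 12·(3/28) = 3.
E[M | N = 1] = (3) / (3/7) = 7.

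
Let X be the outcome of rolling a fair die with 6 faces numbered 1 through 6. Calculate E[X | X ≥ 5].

Given X ≥ 5, X is equally likely to be any of {5, 6}.
E[X | X ≥ 5] = (5 + 6) / 2 = 11/2.

11/2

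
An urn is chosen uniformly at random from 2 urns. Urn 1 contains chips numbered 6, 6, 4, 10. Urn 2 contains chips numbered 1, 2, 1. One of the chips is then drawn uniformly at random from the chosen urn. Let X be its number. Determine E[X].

E[X | urn 1] = (6+6+4+10)/4 = 13/2.
E[X | urn 2] = (1+2+1)/3 = 4/3.
By the law of total expectation,
E[X] = (1/2)·(13/2) + (1/2)·(4/3) = 47/12.

47/12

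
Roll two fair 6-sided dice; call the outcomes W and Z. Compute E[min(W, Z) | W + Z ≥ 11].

Outcomes with W + Z ≥ 11: (5,6), (6,5), (6,6), each with probability 1/36.
E[min(W, Z) | W + Z ≥ 11] = (5 + 5 + 6) / 3 = 16/3.

16/3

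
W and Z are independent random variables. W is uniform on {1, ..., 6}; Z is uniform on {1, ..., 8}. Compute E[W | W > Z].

P(W > Z) = 5/16.
Summing W·P(x,y) over outcomes with W > Z gives 35/24.
E[W | W > Z] = (35/24) / (5/16) = 14/3.

14/3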